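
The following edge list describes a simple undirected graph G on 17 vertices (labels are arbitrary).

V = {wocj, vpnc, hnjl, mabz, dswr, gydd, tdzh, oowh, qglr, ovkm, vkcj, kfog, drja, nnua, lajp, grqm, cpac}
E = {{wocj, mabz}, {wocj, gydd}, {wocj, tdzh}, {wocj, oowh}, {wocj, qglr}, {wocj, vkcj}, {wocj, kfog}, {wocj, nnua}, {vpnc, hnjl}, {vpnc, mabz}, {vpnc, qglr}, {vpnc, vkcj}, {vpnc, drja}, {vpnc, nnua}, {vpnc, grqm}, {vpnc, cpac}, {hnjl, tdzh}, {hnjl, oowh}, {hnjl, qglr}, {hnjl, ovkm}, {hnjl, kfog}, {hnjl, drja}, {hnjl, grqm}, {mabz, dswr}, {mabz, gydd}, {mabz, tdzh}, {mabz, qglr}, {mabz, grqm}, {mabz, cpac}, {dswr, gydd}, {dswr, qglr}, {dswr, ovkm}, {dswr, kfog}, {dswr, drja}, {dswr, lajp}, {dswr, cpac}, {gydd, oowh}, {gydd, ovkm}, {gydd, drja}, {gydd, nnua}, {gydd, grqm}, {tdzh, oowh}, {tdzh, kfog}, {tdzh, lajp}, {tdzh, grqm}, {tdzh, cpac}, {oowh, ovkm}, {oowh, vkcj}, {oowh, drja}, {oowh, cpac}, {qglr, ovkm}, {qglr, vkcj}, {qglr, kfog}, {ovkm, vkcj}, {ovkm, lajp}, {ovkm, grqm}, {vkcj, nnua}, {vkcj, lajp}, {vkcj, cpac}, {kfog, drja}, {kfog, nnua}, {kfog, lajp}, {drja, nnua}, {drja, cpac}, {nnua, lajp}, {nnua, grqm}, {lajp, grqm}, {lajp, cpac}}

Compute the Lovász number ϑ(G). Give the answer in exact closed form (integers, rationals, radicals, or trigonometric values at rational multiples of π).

Vertex qglr has 8 neighbors: wocj, vpnc, hnjl, mabz, dswr, ovkm, vkcj, kfog.
N(grqm) = {vpnc, hnjl, mabz, gydd, tdzh, ovkm, nnua, lajp}, |N(grqm)| = 8.
N(nnua) = {wocj, vpnc, gydd, vkcj, kfog, drja, lajp, grqm}, |N(nnua)| = 8.
deg(drja) = 8; N(drja) = {vpnc, hnjl, dswr, gydd, oowh, kfog, nnua, cpac}.
G on 17 vertices is 8-regular; Paley(17): SR with (k,λ,μ)=(8,3,4).
spec(A) ≈ [8.0, 1.56155, -2.56155] (distinct, 5 d.p.).
Lovász: ϑ = −17(-sqrt(17)/2 - 1/2)/(8+-(-sqrt(17)/2 - 1/2)) = sqrt(17).
≈ 4.123105626 (to 9 d.p.).

sqrt(17)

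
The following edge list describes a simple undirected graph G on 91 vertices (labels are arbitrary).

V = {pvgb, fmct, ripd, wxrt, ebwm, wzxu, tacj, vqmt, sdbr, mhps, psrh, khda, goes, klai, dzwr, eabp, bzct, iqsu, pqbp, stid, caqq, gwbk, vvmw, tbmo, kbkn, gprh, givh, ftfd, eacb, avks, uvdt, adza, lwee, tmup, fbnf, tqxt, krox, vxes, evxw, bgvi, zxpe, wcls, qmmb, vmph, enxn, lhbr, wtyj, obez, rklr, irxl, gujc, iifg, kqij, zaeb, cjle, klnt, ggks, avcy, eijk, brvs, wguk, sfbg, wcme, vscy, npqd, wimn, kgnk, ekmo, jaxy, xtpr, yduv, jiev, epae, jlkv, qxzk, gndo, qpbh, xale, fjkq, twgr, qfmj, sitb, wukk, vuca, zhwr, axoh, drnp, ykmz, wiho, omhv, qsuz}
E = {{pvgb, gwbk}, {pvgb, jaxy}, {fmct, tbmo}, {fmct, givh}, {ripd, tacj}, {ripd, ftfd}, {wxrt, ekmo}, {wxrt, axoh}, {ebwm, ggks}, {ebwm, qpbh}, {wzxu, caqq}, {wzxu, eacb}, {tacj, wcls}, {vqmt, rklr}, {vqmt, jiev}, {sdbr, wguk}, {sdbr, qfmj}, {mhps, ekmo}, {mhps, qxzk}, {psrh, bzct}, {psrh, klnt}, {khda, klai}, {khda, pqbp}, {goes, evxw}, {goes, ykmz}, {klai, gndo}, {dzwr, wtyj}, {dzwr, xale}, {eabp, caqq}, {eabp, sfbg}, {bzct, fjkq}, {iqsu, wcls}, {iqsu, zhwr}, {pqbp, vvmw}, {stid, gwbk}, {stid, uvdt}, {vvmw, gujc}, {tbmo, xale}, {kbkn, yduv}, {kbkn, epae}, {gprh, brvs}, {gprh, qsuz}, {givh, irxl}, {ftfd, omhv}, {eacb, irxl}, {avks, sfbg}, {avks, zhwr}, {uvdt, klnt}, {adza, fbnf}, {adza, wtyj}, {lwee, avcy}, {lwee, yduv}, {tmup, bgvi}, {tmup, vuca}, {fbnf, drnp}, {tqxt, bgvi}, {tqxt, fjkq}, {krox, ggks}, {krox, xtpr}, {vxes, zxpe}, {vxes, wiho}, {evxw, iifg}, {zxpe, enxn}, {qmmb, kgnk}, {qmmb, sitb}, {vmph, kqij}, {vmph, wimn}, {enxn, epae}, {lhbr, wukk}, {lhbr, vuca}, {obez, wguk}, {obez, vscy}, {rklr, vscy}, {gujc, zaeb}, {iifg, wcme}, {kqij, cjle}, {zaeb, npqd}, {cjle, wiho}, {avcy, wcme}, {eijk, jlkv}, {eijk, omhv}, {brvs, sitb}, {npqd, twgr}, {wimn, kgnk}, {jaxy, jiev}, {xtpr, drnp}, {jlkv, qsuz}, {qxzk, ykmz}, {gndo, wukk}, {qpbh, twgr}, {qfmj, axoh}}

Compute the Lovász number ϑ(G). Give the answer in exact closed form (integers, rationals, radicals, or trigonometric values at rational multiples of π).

91*cos(pi/91)/(cos(pi/91) + 1)

N(omhv) = {ftfd, eijk}, |N(omhv)| = 2.
Vertex dzwr has 2 neighbors: wtyj, xale.
N(npqd) = {zaeb, twgr}, |N(npqd)| = 2.
deg(kqij) = 2; N(kqij) = {vmph, cjle}.
91-vertex 2-regular graph: this is C_{91}, the 91-cycle.
The 46 distinct eigenvalues: [2.0, 1.9952, 1.981, 1.9572, 1.9242, 1.882, 1.8308, 1.7709, 1.7026, 1.6261, 1.5419, 1.4504, 1.3519, 1.247, 1.1361, 1.0199, 0.8987, 0.7733, 0.6442, 0.5121, 0.3775, 0.2411, 0.1035, -0.0345, -0.1724, -0.3095, -0.445, -0.5785, -0.7092, -0.8365, -0.9599, -1.0786, -1.1923, -1.3002, -1.402, -1.497, -1.585, -1.6653, -1.7378, -1.8019, -1.8575, -1.9042, -1.9419, -1.9703, -1.9893, -1.9988].
ϑ = −N·λ_min/(λ_max−λ_min) = −91·(-2*cos(pi/91))/(2−(-2*cos(pi/91))) = 91*cos(pi/91)/(cos(pi/91) + 1).
Numerically 45.486440.
45 ≤ 91*cos(pi/91)/(cos(pi/91) + 1) ≤ 46: both strict.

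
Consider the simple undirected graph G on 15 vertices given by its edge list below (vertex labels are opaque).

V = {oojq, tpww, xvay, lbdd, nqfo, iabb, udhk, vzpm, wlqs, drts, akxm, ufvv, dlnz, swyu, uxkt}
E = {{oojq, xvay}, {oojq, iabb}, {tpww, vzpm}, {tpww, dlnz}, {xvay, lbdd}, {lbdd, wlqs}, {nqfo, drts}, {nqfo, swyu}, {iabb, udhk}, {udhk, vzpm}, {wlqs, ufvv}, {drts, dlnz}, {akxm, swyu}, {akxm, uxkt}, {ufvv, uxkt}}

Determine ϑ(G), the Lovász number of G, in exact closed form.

15*cos(pi/15)/(cos(pi/15) + 1)

Vertex tpww has 2 neighbors: vzpm, dlnz.
N(lbdd) = {xvay, wlqs}, |N(lbdd)| = 2.
Vertex iabb has 2 neighbors: oojq, udhk.
deg(akxm) = 2; N(akxm) = {swyu, uxkt}.
Every vertex has degree 2 (N=15); a single 15-cycle (edge-transitive).
Distinct eigenvalues (to 4 d.p.): [2.0, 1.8271, 1.3383, 0.618, -0.2091, -1.0, -1.618, -1.9563].
With N=15: ϑ(G) = 15·(-(-1)*2*cos(pi/15))/(2−(-2*cos(pi/15))) = 15*cos(pi/15)/(cos(pi/15) + 1).
ϑ(G) ≈ 7.417148248.
7 ≤ 15*cos(pi/15)/(cos(pi/15) + 1) ≤ 8: both strict.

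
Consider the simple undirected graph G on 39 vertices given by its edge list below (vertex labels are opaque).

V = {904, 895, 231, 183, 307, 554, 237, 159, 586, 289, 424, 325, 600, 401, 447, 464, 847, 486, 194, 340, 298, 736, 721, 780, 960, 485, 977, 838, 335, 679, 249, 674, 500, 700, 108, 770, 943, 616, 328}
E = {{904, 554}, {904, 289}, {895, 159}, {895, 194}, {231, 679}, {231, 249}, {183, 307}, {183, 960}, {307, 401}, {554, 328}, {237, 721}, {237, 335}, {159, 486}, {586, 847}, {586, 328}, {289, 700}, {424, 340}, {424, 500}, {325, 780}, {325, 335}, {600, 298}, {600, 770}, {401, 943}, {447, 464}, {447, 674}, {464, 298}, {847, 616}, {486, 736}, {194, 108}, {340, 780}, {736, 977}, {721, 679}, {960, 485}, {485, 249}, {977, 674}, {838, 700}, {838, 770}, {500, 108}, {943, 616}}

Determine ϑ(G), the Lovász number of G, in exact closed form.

deg(231) = 2; N(231) = {679, 249}.
deg(307) = 2; N(307) = {183, 401}.
Vertex 237 has 2 neighbors: 721, 335.
N(960) = {183, 485}, |N(960)| = 2.
Regular of degree 2 on 39 vertices: this is C_{39}, the 39-cycle.
spec(A) ≈ [2.0, 1.974, 1.897, 1.771, 1.599, 1.385, 1.136, 0.857, 0.556, 0.241, -0.081, -0.4, -0.709, -1.0, -1.265, -1.497, -1.69, -1.84, -1.942, -1.994] (distinct, 3 d.p.).
With N=39: ϑ(G) = 39·(-(-1)*2*cos(pi/39))/(2−(-2*cos(pi/39))) = 39*cos(pi/39)/(cos(pi/39) + 1).
Numerically 19.46833.
Check 19 ≤ 39*cos(pi/39)/(cos(pi/39) + 1) ≤ 20: both strict.

39*cos(pi/39)/(cos(pi/39) + 1)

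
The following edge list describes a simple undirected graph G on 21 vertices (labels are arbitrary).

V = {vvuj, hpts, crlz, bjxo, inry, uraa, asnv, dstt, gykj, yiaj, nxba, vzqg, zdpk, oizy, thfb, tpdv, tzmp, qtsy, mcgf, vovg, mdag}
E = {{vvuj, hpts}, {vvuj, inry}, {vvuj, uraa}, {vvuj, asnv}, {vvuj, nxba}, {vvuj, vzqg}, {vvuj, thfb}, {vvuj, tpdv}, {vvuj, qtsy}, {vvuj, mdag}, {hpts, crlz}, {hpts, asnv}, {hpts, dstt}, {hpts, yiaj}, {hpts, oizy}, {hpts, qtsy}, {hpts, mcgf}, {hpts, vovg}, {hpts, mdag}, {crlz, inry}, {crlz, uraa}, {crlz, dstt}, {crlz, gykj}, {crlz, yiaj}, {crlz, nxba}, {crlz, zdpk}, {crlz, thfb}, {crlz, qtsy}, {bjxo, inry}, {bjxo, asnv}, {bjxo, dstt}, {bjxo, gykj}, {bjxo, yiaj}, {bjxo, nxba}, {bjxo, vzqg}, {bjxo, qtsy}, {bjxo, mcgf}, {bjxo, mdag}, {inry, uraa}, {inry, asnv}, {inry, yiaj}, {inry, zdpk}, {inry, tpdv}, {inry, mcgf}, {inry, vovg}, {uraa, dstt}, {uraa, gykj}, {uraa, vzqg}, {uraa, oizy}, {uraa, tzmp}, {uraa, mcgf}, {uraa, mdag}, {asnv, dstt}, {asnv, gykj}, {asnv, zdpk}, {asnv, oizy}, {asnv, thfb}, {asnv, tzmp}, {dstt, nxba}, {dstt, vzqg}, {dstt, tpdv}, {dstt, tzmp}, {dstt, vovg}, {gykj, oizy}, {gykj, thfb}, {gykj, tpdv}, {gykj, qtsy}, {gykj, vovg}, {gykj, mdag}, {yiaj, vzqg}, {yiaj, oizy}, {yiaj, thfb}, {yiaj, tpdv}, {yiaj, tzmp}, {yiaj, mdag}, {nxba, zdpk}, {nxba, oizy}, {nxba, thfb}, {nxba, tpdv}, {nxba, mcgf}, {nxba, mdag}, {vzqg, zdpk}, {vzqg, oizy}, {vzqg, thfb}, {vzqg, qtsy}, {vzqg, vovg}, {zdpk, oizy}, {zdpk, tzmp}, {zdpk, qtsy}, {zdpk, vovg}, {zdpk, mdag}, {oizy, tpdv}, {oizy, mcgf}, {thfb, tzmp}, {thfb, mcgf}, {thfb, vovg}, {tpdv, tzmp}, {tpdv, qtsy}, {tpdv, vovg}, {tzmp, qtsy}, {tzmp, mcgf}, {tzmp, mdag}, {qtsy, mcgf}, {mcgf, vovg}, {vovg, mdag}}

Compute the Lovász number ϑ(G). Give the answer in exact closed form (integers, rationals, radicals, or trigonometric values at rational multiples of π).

deg(qtsy) = 10; N(qtsy) = {vvuj, hpts, crlz, bjxo, gykj, vzqg, zdpk, tpdv, tzmp, mcgf}.
N(vovg) = {hpts, inry, dstt, gykj, vzqg, zdpk, thfb, tpdv, mcgf, mdag}, |N(vovg)| = 10.
deg(vvuj) = 10; N(vvuj) = {hpts, inry, uraa, asnv, nxba, vzqg, thfb, tpdv, qtsy, mdag}.
deg(mcgf) = 10; N(mcgf) = {hpts, bjxo, inry, uraa, nxba, oizy, thfb, tzmp, qtsy, vovg}.
21-vertex 10-regular graph: Kneser-type, 2-subsets of [7].
The 3 distinct eigenvalues: [10.0, 1.0, -4.0].
With N=21: ϑ(G) = 21·(-1*(-4))/(10−(-4)) = 6.
≈ 6.00000 (to 5 d.p.).

6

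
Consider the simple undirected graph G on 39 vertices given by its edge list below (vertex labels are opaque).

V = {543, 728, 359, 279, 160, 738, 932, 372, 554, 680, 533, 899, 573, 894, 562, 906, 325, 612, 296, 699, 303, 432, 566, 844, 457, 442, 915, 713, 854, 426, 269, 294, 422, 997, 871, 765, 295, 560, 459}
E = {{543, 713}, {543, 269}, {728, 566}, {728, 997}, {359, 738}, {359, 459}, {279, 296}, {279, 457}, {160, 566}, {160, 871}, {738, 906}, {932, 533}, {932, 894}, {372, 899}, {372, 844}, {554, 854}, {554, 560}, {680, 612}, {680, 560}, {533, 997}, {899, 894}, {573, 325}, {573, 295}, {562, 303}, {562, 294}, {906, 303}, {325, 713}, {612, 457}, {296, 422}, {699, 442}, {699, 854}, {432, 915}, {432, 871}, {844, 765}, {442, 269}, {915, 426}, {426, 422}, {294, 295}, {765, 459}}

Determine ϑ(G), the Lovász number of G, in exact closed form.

39*cos(pi/39)/(cos(pi/39) + 1)

deg(279) = 2; N(279) = {296, 457}.
Vertex 899 has 2 neighbors: 372, 894.
Vertex 459 has 2 neighbors: 359, 765.
N(294) = {562, 295}, |N(294)| = 2.
2-regular, N=39; this is C_{39}, the 39-cycle.
A has 20 distinct eigenvalues ≈ [2.0, 1.974101, 1.897073, 1.770912, 1.598886, 1.385449, 1.136129, 0.857385, 0.556435, 0.241073, -0.080532, -0.400051, -0.70921, -1.0, -1.264891, -1.497021, -1.69038, -1.839959, -1.941884, -1.993515].
With N=39: ϑ(G) = 39·(-(-1)*2*cos(pi/39))/(2−(-2*cos(pi/39))) = 39*cos(pi/39)/(cos(pi/39) + 1).
Numerically 19.4683.
19 ≤ 39*cos(pi/39)/(cos(pi/39) + 1) ≤ 20: both strict.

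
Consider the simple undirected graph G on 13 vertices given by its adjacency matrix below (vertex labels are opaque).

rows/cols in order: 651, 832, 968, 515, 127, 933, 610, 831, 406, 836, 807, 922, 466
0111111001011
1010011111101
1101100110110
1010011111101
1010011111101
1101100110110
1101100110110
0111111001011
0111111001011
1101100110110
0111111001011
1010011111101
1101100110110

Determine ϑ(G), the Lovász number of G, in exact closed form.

5

deg(836) = 8; N(836) = {651, 832, 515, 127, 831, 406, 807, 922}.
Vertex 832 has 9 neighbors: 651, 968, 933, 610, 831, 406, 836, 807, 466.
Vertex 610 has 8 neighbors: 651, 832, 515, 127, 831, 406, 807, 922.
deg(127) = 9; N(127) = {651, 968, 933, 610, 831, 406, 836, 807, 466}.
Complete 3-partite, parts [5, 4, 4]: perfect, ϑ = α = 5.
ϑ(G) ≈ 5.00000000.
Lovász sandwich 5 ≤ 5 ≤ 5: collapsed.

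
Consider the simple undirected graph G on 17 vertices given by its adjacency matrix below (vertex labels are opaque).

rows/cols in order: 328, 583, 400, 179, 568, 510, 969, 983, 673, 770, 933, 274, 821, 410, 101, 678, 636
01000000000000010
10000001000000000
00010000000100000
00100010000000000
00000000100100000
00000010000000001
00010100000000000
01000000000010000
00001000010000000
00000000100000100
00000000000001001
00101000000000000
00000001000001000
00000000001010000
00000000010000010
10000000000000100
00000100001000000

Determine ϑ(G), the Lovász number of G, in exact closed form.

N(510) = {969, 636}, |N(510)| = 2.
deg(678) = 2; N(678) = {328, 101}.
deg(673) = 2; N(673) = {568, 770}.
N(400) = {179, 274}, |N(400)| = 2.
17-vertex 2-regular graph: a single 17-cycle (edge-transitive).
A has 9 distinct eigenvalues ≈ [2.0, 1.864944, 1.478018, 0.891477, 0.184537, -0.547326, -1.205269, -1.700434, -1.965946].
λ_max=2, λ_min=-2*cos(pi/17); ϑ = −17·λ_min/(λ_max−λ_min) = 17*cos(pi/17)/(cos(pi/17) + 1).
= 8.427014314… (decimal).
Lovász sandwich 8 ≤ 17*cos(pi/17)/(cos(pi/17) + 1) ≤ 9: both strict.

17*cos(pi/17)/(cos(pi/17) + 1)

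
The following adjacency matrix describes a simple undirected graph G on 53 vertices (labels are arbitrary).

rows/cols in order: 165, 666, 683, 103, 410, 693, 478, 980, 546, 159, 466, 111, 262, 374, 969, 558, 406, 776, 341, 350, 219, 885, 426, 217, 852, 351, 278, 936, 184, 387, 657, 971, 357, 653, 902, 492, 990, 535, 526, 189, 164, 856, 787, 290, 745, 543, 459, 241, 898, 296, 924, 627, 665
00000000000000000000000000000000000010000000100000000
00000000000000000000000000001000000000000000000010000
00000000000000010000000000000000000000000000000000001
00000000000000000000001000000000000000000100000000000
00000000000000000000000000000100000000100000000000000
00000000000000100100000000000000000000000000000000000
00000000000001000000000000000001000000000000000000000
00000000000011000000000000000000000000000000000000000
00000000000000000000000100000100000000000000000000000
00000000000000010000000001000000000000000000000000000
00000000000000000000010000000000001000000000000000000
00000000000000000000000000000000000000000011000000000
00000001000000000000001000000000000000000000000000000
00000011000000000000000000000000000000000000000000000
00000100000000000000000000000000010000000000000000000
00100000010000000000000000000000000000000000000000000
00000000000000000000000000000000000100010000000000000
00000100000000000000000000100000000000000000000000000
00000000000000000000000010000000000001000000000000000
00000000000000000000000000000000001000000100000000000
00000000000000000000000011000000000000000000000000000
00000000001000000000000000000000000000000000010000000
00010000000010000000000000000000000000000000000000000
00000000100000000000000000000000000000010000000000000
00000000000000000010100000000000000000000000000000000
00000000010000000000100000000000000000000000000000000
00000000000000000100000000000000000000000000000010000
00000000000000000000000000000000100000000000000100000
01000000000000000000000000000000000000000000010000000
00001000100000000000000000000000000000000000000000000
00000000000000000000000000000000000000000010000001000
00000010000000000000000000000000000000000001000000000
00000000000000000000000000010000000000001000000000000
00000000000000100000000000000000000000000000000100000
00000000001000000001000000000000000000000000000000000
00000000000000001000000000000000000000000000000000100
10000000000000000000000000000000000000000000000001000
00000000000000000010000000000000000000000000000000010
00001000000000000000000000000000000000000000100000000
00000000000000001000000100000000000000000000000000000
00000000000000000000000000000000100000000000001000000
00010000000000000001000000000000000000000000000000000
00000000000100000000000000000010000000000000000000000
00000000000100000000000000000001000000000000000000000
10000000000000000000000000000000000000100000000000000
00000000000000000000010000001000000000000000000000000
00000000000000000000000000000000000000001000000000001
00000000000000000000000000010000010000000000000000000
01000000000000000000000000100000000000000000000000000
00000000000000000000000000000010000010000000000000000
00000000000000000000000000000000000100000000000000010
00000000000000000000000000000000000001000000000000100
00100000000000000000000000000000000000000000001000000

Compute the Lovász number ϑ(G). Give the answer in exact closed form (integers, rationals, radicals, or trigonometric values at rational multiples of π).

53*cos(pi/53)/(cos(pi/53) + 1)

N(546) = {217, 387}, |N(546)| = 2.
deg(374) = 2; N(374) = {478, 980}.
N(159) = {558, 351}, |N(159)| = 2.
N(535) = {341, 627}, |N(535)| = 2.
53-vertex 2-regular graph: connected 2-regular on 53 ⇒ C_{53}.
Distinct eigenvalues (to 5 d.p.): [2.0, 1.98596, 1.94405, 1.87484, 1.77931, 1.65881, 1.51502, 1.34997, 1.16596, 0.96558, 0.75166, 0.52717, 0.29529, 0.05927, -0.17759, -0.41196, -0.64054, -0.86013, -1.06765, -1.26018, -1.43501, -1.58971, -1.72209, -1.83029, -1.9128, -1.96846, -1.99649].
ϑ = −N·λ_min/(λ_max−λ_min) = −53·(-2*cos(pi/53))/(2−(-2*cos(pi/53))) = 53*cos(pi/53)/(cos(pi/53) + 1).
= 26.47670899… (decimal).
Lovász sandwich 26 ≤ 53*cos(pi/53)/(cos(pi/53) + 1) ≤ 27: both strict.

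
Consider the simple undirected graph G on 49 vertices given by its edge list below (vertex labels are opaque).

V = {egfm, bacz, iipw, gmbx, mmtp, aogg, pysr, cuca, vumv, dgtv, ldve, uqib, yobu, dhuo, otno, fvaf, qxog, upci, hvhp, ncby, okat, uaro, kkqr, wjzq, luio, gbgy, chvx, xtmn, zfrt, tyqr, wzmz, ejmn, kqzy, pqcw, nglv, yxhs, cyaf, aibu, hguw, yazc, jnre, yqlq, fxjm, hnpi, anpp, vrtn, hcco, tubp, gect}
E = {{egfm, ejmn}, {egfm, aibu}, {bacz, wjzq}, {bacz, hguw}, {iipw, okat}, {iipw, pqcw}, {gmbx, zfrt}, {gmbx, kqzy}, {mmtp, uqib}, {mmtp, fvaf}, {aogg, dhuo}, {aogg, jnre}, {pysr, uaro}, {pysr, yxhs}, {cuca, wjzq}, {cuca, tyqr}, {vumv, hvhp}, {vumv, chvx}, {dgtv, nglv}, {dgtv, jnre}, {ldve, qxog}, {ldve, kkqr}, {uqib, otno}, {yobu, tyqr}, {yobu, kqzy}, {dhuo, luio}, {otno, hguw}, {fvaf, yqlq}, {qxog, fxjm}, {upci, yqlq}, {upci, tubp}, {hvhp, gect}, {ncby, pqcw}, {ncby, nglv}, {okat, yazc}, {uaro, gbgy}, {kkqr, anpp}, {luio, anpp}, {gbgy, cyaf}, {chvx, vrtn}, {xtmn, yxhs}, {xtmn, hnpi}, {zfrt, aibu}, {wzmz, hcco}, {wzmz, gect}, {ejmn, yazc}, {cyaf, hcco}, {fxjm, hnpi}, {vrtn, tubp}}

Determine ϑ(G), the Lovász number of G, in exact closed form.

49*cos(pi/49)/(cos(pi/49) + 1)

deg(cyaf) = 2; N(cyaf) = {gbgy, hcco}.
Vertex hvhp has 2 neighbors: vumv, gect.
Vertex nglv has 2 neighbors: dgtv, ncby.
deg(tubp) = 2; N(tubp) = {upci, vrtn}.
G on 49 vertices is 2-regular; connected 2-regular on 49 ⇒ C_{49}.
Distinct eigenvalues (to 6 d.p.): [2.0, 1.98358, 1.93459, 1.853834, 1.742637, 1.602827, 1.436699, 1.24698, 1.036785, 0.809567, 0.569055, 0.3192, 0.064103, -0.192046, -0.445042, -0.69073, -0.925077, -1.144233, -1.344602, -1.522892, -1.676176, -1.801938, -1.898111, -1.963118, -1.995891].
Lovász (edge-transitive): ϑ = −49·(-2*cos(pi/49))/((2)−(-2*cos(pi/49))) = 49*cos(pi/49)/(cos(pi/49) + 1).
Numerically 24.4748052.
Check 24 ≤ 49*cos(pi/49)/(cos(pi/49) + 1) ≤ 25: both strict.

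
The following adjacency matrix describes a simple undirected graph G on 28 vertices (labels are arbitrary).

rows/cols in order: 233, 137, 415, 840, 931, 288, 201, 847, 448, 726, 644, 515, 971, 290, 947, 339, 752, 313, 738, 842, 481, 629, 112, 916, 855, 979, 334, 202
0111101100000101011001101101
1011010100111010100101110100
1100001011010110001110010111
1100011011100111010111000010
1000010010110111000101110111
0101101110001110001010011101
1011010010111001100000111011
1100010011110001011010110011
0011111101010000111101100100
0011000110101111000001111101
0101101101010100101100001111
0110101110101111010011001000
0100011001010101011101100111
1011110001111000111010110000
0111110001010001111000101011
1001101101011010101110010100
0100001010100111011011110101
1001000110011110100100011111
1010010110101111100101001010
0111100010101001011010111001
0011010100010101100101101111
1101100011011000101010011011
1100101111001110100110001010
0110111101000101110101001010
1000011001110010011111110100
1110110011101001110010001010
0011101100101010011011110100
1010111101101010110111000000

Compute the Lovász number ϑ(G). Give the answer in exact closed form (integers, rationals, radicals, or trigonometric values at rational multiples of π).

7

deg(644) = 15; N(644) = {137, 840, 931, 201, 847, 726, 515, 290, 752, 738, 842, 855, 979, 334, 202}.
Vertex 481 has 15 neighbors: 415, 840, 288, 847, 515, 290, 339, 752, 842, 629, 112, 855, 979, 334, 202.
deg(726) = 15; N(726) = {415, 840, 847, 448, 644, 971, 290, 947, 339, 629, 112, 916, 855, 979, 202}.
N(847) = {233, 137, 288, 448, 726, 644, 515, 339, 313, 738, 481, 112, 916, 334, 202}, |N(847)| = 15.
Every vertex has degree 15 (N=28); this is K(8,2), the Kneser graph.
The 3 distinct eigenvalues: [15.0, 1.0, -5.0].
ϑ = −N·λ_min/(λ_max−λ_min) = −28·(-5)/(15−(-5)) = 7.
= 7.0000000… (decimal).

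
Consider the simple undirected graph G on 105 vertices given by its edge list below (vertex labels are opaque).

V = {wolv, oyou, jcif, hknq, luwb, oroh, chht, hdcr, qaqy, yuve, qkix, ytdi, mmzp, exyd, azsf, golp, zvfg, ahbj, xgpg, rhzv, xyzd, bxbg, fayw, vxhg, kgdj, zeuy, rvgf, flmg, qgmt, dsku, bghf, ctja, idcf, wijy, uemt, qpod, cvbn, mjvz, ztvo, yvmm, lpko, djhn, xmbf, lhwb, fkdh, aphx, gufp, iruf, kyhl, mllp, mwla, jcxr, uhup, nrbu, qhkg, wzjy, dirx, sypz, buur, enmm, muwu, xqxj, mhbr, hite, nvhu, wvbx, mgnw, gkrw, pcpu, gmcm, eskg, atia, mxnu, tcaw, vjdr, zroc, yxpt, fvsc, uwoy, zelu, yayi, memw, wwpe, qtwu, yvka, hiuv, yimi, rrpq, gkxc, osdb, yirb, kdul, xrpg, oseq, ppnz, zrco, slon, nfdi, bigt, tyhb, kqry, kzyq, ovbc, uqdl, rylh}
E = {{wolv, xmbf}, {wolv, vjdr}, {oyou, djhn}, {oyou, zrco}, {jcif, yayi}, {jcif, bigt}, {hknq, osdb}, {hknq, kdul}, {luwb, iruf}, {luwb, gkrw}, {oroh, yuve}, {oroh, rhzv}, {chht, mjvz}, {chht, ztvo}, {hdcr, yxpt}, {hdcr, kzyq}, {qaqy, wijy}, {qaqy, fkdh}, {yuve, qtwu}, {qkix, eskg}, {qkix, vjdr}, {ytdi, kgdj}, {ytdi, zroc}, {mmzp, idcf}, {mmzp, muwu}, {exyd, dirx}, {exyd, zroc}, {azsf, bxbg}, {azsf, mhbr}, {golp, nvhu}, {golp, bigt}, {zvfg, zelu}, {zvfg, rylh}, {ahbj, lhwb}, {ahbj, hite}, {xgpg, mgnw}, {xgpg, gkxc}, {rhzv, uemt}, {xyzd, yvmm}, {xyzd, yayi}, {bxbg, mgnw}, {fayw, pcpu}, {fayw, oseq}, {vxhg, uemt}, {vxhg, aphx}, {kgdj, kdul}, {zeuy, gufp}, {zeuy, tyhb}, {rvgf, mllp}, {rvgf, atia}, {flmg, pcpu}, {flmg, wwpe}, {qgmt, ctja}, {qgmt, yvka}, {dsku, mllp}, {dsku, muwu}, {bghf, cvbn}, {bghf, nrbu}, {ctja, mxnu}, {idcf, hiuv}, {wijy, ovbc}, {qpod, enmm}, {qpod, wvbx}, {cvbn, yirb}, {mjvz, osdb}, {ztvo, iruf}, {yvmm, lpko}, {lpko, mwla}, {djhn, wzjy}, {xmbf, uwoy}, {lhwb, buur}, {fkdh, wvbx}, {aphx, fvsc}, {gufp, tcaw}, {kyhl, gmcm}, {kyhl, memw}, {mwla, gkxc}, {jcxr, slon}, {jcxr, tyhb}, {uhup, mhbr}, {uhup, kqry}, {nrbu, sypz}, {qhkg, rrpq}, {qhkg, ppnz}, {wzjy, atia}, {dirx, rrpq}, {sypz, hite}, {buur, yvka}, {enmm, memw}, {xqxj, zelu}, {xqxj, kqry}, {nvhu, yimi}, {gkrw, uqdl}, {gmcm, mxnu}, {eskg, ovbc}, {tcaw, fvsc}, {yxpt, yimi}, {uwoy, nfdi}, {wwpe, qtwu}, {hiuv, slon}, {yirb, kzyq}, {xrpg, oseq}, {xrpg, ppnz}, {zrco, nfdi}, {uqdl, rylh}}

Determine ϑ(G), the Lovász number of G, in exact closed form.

105*cos(pi/105)/(cos(pi/105) + 1)

Vertex bghf has 2 neighbors: cvbn, nrbu.
deg(tyhb) = 2; N(tyhb) = {zeuy, jcxr}.
deg(hiuv) = 2; N(hiuv) = {idcf, slon}.
Vertex wolv has 2 neighbors: xmbf, vjdr.
G on 105 vertices is 2-regular; a single 105-cycle (edge-transitive).
spec(A) ≈ [2.0, 1.996, 1.986, 1.968, 1.943, 1.911, 1.872, 1.827, 1.775, 1.717, 1.652, 1.582, 1.506, 1.425, 1.338, 1.247, 1.151, 1.051, 0.948, 0.841, 0.731, 0.618, 0.503, 0.387, 0.268, 0.149, 0.03, -0.09, -0.209, -0.328, -0.445, -0.561, -0.675, -0.786, -0.895, -1.0, -1.102, -1.2, -1.293, -1.382, -1.466, -1.545, -1.618, -1.685, -1.747, -1.802, -1.851, -1.893, -1.928, -1.956, -1.978, -1.992, -1.999] (distinct, 3 d.p.).
With N=105: ϑ(G) = 105·(-(-1)*2*cos(pi/105))/(2−(-2*cos(pi/105))) = 105*cos(pi/105)/(cos(pi/105) + 1).
Numerically 52.48825.
Sandwich: α(G)=52 ≤ ϑ(G)=105*cos(pi/105)/(cos(pi/105) + 1) ≤ χ(Ḡ)=53 (both strict).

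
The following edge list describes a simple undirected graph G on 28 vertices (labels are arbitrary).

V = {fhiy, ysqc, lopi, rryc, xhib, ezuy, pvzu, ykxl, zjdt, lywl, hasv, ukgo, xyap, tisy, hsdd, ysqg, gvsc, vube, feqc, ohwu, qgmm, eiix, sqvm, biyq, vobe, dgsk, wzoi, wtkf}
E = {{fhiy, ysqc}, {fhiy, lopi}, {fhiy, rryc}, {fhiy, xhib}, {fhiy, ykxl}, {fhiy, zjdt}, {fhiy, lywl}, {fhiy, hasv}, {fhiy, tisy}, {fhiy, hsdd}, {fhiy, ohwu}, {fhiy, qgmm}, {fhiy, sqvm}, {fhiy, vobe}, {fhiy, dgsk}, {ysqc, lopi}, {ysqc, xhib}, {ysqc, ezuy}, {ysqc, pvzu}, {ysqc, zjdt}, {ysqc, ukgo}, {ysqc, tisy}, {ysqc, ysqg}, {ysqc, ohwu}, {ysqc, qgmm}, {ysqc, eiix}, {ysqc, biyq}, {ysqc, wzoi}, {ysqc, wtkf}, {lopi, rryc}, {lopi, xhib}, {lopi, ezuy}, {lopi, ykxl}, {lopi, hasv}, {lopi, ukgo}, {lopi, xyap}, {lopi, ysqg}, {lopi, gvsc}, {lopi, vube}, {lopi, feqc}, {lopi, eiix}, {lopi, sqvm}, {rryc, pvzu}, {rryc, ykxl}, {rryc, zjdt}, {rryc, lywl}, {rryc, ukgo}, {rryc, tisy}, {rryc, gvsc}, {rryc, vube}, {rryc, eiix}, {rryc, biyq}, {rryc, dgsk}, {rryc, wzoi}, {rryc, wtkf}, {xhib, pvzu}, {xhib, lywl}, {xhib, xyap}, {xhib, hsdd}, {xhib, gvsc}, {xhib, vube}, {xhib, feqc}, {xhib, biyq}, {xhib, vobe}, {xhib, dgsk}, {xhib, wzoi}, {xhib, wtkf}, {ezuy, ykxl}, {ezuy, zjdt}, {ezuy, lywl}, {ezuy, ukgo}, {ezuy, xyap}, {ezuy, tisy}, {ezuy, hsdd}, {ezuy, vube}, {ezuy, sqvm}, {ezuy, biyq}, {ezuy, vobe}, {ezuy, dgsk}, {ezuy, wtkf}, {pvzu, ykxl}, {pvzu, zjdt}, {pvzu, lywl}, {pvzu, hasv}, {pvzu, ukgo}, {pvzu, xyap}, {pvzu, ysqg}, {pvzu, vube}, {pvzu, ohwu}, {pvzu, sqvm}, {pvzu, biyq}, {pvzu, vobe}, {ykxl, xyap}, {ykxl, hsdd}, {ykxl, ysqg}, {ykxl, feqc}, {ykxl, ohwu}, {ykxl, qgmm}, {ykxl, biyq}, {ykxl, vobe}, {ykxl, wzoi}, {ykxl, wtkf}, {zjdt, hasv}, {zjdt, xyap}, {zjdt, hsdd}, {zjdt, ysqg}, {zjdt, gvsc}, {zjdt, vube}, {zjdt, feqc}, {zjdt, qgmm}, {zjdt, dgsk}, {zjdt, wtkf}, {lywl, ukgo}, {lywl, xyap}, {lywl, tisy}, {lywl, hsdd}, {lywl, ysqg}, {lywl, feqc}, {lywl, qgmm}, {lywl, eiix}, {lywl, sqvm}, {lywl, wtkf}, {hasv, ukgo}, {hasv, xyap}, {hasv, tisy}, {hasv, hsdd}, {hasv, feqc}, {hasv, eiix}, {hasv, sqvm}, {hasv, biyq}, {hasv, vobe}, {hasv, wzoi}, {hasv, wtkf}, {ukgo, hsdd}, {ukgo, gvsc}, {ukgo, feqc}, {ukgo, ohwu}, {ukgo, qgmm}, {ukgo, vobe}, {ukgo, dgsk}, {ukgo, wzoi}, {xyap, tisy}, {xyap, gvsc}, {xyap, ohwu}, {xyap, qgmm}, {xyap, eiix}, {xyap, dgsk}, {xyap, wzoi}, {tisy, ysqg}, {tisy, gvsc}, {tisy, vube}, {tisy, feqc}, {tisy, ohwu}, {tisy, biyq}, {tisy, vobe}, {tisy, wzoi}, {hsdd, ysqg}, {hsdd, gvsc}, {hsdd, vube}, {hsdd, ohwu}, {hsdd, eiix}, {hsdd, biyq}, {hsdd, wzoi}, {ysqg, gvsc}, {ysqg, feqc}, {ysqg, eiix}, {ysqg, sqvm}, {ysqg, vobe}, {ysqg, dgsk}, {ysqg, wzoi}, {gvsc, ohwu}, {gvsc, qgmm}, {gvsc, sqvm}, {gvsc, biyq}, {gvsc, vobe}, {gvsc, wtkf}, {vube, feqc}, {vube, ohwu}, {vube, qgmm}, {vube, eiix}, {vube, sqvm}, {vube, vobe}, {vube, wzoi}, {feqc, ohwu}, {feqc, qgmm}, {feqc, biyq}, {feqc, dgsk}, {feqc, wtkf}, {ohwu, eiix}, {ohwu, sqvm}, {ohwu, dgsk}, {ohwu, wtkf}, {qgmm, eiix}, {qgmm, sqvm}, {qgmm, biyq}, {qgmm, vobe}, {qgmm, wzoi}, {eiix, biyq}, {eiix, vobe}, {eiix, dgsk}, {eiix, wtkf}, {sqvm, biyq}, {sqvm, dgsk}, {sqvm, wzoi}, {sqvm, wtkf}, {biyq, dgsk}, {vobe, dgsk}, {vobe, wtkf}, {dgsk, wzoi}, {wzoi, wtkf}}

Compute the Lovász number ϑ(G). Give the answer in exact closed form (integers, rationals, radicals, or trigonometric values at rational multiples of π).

deg(zjdt) = 15; N(zjdt) = {fhiy, ysqc, rryc, ezuy, pvzu, hasv, xyap, hsdd, ysqg, gvsc, vube, feqc, qgmm, dgsk, wtkf}.
Vertex tisy has 15 neighbors: fhiy, ysqc, rryc, ezuy, lywl, hasv, xyap, ysqg, gvsc, vube, feqc, ohwu, biyq, vobe, wzoi.
deg(ohwu) = 15; N(ohwu) = {fhiy, ysqc, pvzu, ykxl, ukgo, xyap, tisy, hsdd, gvsc, vube, feqc, eiix, sqvm, dgsk, wtkf}.
Vertex lywl has 15 neighbors: fhiy, rryc, xhib, ezuy, pvzu, ukgo, xyap, tisy, hsdd, ysqg, feqc, qgmm, eiix, sqvm, wtkf.
deg(v) = 15 for all v (|V|=28); this is K(8,2), the Kneser graph.
A has 3 distinct eigenvalues ≈ [15.0, 1.0, -5.0].
ϑ = −N·λ_min/(λ_max−λ_min) = −28·(-5)/(15−(-5)) = 7.
ϑ(G) ≈ 7.00000000.

7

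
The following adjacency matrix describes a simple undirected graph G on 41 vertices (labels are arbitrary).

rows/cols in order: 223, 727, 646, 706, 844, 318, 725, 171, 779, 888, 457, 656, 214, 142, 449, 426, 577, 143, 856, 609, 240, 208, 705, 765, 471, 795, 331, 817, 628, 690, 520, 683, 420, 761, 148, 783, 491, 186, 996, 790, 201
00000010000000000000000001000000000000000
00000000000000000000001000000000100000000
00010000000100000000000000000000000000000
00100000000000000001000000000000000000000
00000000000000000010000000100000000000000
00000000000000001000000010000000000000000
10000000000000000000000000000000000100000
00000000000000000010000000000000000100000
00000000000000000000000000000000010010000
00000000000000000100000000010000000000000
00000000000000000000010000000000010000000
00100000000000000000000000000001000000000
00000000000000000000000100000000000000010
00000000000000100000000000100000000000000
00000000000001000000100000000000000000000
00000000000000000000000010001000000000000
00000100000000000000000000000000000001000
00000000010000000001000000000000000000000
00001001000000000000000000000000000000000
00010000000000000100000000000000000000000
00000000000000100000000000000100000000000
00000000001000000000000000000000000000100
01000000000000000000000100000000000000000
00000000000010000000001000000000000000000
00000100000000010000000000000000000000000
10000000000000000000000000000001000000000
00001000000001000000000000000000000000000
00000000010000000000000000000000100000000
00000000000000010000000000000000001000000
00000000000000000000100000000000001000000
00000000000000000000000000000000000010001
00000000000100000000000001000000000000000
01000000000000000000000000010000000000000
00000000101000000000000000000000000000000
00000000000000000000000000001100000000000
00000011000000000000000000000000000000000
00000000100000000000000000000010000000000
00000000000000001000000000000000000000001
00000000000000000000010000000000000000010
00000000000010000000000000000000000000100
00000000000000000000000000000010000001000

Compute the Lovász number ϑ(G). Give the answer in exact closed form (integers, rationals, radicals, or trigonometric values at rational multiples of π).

41*cos(pi/41)/(cos(pi/41) + 1)

N(628) = {426, 148}, |N(628)| = 2.
deg(171) = 2; N(171) = {856, 783}.
N(795) = {223, 683}, |N(795)| = 2.
Vertex 577 has 2 neighbors: 318, 186.
2-regular, N=41; connected 2-regular on 41 ⇒ C_{41}.
spec(A) ≈ [2.0, 1.977, 1.907, 1.792, 1.636, 1.441, 1.212, 0.955, 0.676, 0.381, 0.077, -0.229, -0.53, -0.818, -1.087, -1.331, -1.543, -1.719, -1.855, -1.947, -1.994] (distinct, 3 d.p.).
With N=41: ϑ(G) = 41·(-(-1)*2*cos(pi/41))/(2−(-2*cos(pi/41))) = 41*cos(pi/41)/(cos(pi/41) + 1).
= 20.469880… (decimal).
20 ≤ 41*cos(pi/41)/(cos(pi/41) + 1) ≤ 21: both strict.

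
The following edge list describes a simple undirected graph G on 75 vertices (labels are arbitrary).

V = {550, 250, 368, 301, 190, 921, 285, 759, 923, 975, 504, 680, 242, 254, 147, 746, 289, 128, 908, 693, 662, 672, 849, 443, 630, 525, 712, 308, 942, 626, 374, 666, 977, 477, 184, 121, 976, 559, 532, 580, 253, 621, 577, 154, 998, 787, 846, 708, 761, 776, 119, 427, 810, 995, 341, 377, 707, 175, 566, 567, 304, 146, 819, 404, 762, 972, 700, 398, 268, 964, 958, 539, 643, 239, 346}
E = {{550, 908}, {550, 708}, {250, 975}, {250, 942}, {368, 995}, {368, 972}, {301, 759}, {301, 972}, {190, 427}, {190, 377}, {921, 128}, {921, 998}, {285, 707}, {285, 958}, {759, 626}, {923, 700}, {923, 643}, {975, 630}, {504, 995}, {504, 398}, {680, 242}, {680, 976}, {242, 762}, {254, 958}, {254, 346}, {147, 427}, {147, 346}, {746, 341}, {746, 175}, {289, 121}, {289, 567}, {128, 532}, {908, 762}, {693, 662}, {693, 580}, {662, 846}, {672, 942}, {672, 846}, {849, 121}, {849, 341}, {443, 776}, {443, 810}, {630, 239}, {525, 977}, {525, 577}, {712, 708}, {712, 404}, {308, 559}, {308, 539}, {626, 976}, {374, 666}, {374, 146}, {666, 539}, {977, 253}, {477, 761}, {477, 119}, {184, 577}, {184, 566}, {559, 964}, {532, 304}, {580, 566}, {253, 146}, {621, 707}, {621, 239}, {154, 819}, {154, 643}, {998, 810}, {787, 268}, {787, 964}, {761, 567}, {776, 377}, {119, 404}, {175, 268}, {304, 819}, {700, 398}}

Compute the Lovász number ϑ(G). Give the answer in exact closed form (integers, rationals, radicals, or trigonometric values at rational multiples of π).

75*cos(pi/75)/(cos(pi/75) + 1)

Vertex 746 has 2 neighbors: 341, 175.
Vertex 374 has 2 neighbors: 666, 146.
deg(810) = 2; N(810) = {443, 998}.
deg(550) = 2; N(550) = {908, 708}.
2-regular, N=75; the odd cycle C_{75}.
The 38 distinct eigenvalues: [2.0, 1.992986, 1.971992, 1.937166, 1.888753, 1.827091, 1.752613, 1.665842, 1.567387, 1.457937, 1.338261, 1.209198, 1.071654, 0.926592, 0.775031, 0.618034, 0.456702, 0.292166, 0.125581, -0.041885, -0.209057, -0.374763, -0.53784, -0.697144, -0.851559, -1.0, -1.141427, -1.274848, -1.399327, -1.51399, -1.618034, -1.710729, -1.791424, -1.859553, -1.914639, -1.956295, -1.984229, -1.998246].
ϑ = −N·λ_min/(λ_max−λ_min) = −75·(-2*cos(pi/75))/(2−(-2*cos(pi/75))) = 75*cos(pi/75)/(cos(pi/75) + 1).
= 37.4835458… (decimal).
α=37, χ(Ḡ)=38; ϑ=75*cos(pi/75)/(cos(pi/75) + 1) lies between (both strict).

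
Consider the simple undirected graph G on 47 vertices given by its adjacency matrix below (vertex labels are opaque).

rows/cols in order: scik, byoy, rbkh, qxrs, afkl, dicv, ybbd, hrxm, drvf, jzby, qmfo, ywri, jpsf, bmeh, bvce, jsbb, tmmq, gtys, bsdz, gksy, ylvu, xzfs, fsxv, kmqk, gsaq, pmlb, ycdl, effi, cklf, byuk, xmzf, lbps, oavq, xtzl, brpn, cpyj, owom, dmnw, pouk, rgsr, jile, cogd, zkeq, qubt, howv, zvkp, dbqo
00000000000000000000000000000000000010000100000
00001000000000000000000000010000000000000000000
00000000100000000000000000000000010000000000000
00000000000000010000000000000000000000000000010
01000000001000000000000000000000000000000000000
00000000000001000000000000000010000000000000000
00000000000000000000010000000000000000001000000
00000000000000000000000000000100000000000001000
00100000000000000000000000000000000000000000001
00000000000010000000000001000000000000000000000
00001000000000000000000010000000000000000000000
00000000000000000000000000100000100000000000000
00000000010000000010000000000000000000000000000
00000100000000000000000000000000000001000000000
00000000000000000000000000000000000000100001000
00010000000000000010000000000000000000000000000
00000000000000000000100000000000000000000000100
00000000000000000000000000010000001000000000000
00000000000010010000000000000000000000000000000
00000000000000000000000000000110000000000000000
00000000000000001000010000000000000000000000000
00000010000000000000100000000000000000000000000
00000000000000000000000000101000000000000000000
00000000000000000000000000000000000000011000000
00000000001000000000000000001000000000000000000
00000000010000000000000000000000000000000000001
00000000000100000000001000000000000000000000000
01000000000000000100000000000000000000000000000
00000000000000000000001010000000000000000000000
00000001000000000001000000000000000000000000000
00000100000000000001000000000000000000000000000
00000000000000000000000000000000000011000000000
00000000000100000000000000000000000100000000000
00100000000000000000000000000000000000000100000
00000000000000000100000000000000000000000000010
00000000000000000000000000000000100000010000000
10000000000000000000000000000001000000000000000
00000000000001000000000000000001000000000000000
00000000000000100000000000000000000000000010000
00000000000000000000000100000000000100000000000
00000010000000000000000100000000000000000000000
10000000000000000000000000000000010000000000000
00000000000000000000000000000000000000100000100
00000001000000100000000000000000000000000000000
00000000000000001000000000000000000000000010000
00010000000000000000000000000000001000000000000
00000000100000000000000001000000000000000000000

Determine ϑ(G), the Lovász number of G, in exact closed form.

deg(cpyj) = 2; N(cpyj) = {oavq, rgsr}.
Vertex ywri has 2 neighbors: ycdl, oavq.
Vertex rgsr has 2 neighbors: kmqk, cpyj.
N(jpsf) = {jzby, bsdz}, |N(jpsf)| = 2.
2-regular, N=47; the odd cycle C_{47}.
Distinct eigenvalues (to 6 d.p.): [2.0, 1.982155, 1.928938, 1.8413, 1.720803, 1.569599, 1.390385, 1.186359, 0.961164, 0.718816, 0.46364, 0.200191, -0.06683, -0.332659, -0.592551, -0.84187, -1.076165, -1.291256, -1.483304, -1.648883, -1.785038, -1.889338, -1.959923, -1.995534].
λ_max=2, λ_min=-2*cos(pi/47); ϑ = −47·λ_min/(λ_max−λ_min) = 47*cos(pi/47)/(cos(pi/47) + 1).
= 23.4737315… (decimal).
23 ≤ 47*cos(pi/47)/(cos(pi/47) + 1) ≤ 24: both strict.

47*cos(pi/47)/(cos(pi/47) + 1)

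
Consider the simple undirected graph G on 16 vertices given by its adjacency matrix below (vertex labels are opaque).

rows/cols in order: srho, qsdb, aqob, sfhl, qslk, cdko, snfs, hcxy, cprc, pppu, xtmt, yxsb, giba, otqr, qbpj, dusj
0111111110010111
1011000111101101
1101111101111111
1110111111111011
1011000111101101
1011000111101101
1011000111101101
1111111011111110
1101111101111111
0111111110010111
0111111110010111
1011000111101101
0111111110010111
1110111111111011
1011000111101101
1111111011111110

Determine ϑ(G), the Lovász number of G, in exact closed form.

Vertex xtmt has 12 neighbors: qsdb, aqob, sfhl, qslk, cdko, snfs, hcxy, cprc, yxsb, otqr, qbpj, dusj.
deg(srho) = 12; N(srho) = {qsdb, aqob, sfhl, qslk, cdko, snfs, hcxy, cprc, yxsb, otqr, qbpj, dusj}.
deg(qslk) = 10; N(qslk) = {srho, aqob, sfhl, hcxy, cprc, pppu, xtmt, giba, otqr, dusj}.
Vertex yxsb has 10 neighbors: srho, aqob, sfhl, hcxy, cprc, pppu, xtmt, giba, otqr, dusj.
G = K_{6,4,2,2,2}: α = 6 = χ(Ḡ), so ϑ = 6.
= 6.00000… (decimal).
α=6, χ(Ḡ)=6; ϑ=6 lies between (collapsed).

6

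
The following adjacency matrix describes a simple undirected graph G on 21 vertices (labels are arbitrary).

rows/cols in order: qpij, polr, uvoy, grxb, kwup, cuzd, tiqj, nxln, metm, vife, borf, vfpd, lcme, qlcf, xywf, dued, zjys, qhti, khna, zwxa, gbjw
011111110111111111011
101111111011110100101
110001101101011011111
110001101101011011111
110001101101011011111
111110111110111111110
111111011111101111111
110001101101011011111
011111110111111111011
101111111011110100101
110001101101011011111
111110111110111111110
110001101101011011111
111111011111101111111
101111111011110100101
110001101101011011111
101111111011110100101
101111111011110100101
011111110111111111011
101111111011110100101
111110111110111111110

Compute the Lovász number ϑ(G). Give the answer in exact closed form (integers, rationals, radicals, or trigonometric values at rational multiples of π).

Vertex tiqj has 19 neighbors: qpij, polr, uvoy, grxb, kwup, cuzd, nxln, metm, vife, borf, vfpd, lcme, xywf, dued, zjys, qhti, khna, zwxa, gbjw.
Vertex zwxa has 15 neighbors: qpij, uvoy, grxb, kwup, cuzd, tiqj, nxln, metm, borf, vfpd, lcme, qlcf, dued, khna, gbjw.
N(grxb) = {qpij, polr, cuzd, tiqj, metm, vife, vfpd, qlcf, xywf, zjys, qhti, khna, zwxa, gbjw}, |N(grxb)| = 14.
Vertex qpij has 18 neighbors: polr, uvoy, grxb, kwup, cuzd, tiqj, nxln, vife, borf, vfpd, lcme, qlcf, xywf, dued, zjys, qhti, zwxa, gbjw.
G = K_{7,6,3,3,2}: α = 7 = χ(Ḡ), so ϑ = 7.
= 7.000000000… (decimal).
Lovász sandwich 7 ≤ 7 ≤ 7: collapsed.

7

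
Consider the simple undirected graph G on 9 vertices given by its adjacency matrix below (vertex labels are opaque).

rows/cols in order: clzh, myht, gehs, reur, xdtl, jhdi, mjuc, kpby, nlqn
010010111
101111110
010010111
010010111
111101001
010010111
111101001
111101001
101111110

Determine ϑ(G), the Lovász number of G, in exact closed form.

4

Vertex reur has 5 neighbors: myht, xdtl, mjuc, kpby, nlqn.
N(jhdi) = {myht, xdtl, mjuc, kpby, nlqn}, |N(jhdi)| = 5.
N(gehs) = {myht, xdtl, mjuc, kpby, nlqn}, |N(gehs)| = 5.
N(myht) = {clzh, gehs, reur, xdtl, jhdi, mjuc, kpby}, |N(myht)| = 7.
3 parts of sizes [4, 3, 2]; α(G) = 4 = ϑ (perfect).
≈ 4.0000000 (to 7 d.p.).
4 ≤ 4 ≤ 4: collapsed.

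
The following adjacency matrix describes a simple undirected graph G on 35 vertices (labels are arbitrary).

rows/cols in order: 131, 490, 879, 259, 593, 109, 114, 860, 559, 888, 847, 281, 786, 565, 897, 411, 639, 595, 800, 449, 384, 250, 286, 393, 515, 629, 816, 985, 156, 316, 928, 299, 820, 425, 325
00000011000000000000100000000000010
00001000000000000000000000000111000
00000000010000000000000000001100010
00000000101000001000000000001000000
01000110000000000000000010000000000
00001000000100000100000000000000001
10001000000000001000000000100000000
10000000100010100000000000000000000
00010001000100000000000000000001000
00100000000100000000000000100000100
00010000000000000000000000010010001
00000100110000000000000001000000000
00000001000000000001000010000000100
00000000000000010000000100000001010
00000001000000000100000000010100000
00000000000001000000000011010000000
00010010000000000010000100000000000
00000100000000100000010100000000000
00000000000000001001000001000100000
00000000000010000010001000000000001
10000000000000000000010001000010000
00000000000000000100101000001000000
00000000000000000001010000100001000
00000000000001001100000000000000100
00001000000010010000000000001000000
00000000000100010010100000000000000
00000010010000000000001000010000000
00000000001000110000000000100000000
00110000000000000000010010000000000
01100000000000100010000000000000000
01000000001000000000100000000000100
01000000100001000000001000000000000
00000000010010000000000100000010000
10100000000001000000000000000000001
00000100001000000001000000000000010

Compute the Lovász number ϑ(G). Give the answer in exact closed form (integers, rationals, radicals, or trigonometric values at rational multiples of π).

15

N(888) = {879, 281, 816, 820}, |N(888)| = 4.
N(559) = {259, 860, 281, 299}, |N(559)| = 4.
N(629) = {281, 411, 800, 384}, |N(629)| = 4.
Vertex 639 has 4 neighbors: 259, 114, 800, 393.
4-regular, N=35; this is K(7,3), the Kneser graph.
Distinct eigenvalues (to 5 d.p.): [4.0, 2.0, -1.0, -3.0].
Lovász: ϑ = −35(-3)/(4+-1*(-3)) = 15.
= 15.00000… (decimal).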